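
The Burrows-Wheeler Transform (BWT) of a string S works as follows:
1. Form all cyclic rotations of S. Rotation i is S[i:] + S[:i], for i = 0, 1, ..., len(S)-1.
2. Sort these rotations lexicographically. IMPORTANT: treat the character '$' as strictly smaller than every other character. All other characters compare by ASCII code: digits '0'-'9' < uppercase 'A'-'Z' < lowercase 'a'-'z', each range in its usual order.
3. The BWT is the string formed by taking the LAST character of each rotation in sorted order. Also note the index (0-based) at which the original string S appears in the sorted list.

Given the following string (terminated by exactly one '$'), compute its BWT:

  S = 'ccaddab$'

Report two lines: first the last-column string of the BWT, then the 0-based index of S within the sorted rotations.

All 8 rotations (rotation i = S[i:]+S[:i]):
  rot[0] = ccaddab$
  rot[1] = caddab$c
  rot[2] = addab$cc
  rot[3] = ddab$cca
  rot[4] = dab$ccad
  rot[5] = ab$ccadd
  rot[6] = b$ccadda
  rot[7] = $ccaddab
Sorted (with $ < everything):
  sorted[0] = $ccaddab  (last char: 'b')
  sorted[1] = ab$ccadd  (last char: 'd')
  sorted[2] = addab$cc  (last char: 'c')
  sorted[3] = b$ccadda  (last char: 'a')
  sorted[4] = caddab$c  (last char: 'c')
  sorted[5] = ccaddab$  (last char: '$')
  sorted[6] = dab$ccad  (last char: 'd')
  sorted[7] = ddab$cca  (last char: 'a')
Last column: bdcac$da
Original string S is at sorted index 5

Answer: bdcac$da
5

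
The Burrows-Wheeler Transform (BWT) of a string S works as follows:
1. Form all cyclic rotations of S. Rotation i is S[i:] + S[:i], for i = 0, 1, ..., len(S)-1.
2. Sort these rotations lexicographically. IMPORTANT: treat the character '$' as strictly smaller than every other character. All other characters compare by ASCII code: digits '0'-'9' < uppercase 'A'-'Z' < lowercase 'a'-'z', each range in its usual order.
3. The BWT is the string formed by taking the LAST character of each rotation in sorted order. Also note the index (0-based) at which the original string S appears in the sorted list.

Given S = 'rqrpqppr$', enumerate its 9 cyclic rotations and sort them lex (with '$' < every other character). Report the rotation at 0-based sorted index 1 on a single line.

Answer: ppr$rqrpq

Derivation:
All 9 rotations (rotation i = S[i:]+S[:i]):
  rot[0] = rqrpqppr$
  rot[1] = qrpqppr$r
  rot[2] = rpqppr$rq
  rot[3] = pqppr$rqr
  rot[4] = qppr$rqrp
  rot[5] = ppr$rqrpq
  rot[6] = pr$rqrpqp
  rot[7] = r$rqrpqpp
  rot[8] = $rqrpqppr
Sorted (with $ < everything):
  sorted[0] = $rqrpqppr
  sorted[1] = ppr$rqrpq
  sorted[2] = pqppr$rqr
  sorted[3] = pr$rqrpqp
  sorted[4] = qppr$rqrp
  sorted[5] = qrpqppr$r
  sorted[6] = r$rqrpqpp
  sorted[7] = rpqppr$rq
  sorted[8] = rqrpqppr$
sorted[1] = ppr$rqrpq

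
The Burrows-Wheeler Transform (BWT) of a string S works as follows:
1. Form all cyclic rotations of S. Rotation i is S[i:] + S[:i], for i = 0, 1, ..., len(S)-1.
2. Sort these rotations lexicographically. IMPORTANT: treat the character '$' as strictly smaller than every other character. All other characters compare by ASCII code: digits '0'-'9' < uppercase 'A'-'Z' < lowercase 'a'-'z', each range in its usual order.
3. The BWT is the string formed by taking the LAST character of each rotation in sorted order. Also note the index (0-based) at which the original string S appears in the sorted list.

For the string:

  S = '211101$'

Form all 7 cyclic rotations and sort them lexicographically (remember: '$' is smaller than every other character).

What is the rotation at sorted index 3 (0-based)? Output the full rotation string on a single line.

All 7 rotations (rotation i = S[i:]+S[:i]):
  rot[0] = 211101$
  rot[1] = 11101$2
  rot[2] = 1101$21
  rot[3] = 101$211
  rot[4] = 01$2111
  rot[5] = 1$21110
  rot[6] = $211101
Sorted (with $ < everything):
  sorted[0] = $211101
  sorted[1] = 01$2111
  sorted[2] = 1$21110
  sorted[3] = 101$211
  sorted[4] = 1101$21
  sorted[5] = 11101$2
  sorted[6] = 211101$
sorted[3] = 101$211

Answer: 101$211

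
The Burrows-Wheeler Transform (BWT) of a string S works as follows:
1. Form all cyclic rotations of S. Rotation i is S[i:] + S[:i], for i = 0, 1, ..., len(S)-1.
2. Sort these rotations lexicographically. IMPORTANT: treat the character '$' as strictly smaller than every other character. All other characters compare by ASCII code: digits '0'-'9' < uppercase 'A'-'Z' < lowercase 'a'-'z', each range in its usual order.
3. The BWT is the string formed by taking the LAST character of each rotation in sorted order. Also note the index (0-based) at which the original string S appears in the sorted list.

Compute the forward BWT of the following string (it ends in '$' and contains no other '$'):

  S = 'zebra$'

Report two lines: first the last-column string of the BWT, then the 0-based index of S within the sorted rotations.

Answer: arezb$
5

Derivation:
All 6 rotations (rotation i = S[i:]+S[:i]):
  rot[0] = zebra$
  rot[1] = ebra$z
  rot[2] = bra$ze
  rot[3] = ra$zeb
  rot[4] = a$zebr
  rot[5] = $zebra
Sorted (with $ < everything):
  sorted[0] = $zebra  (last char: 'a')
  sorted[1] = a$zebr  (last char: 'r')
  sorted[2] = bra$ze  (last char: 'e')
  sorted[3] = ebra$z  (last char: 'z')
  sorted[4] = ra$zeb  (last char: 'b')
  sorted[5] = zebra$  (last char: '$')
Last column: arezb$
Original string S is at sorted index 5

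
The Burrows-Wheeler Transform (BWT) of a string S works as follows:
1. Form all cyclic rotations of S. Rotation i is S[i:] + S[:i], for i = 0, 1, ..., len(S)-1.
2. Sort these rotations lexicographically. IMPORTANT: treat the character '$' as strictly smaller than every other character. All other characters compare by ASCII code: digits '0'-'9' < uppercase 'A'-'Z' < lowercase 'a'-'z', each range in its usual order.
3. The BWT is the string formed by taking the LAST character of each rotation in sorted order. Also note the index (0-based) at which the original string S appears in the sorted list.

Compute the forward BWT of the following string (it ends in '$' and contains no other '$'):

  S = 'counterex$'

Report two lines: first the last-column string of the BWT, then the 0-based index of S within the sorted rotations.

All 10 rotations (rotation i = S[i:]+S[:i]):
  rot[0] = counterex$
  rot[1] = ounterex$c
  rot[2] = unterex$co
  rot[3] = nterex$cou
  rot[4] = terex$coun
  rot[5] = erex$count
  rot[6] = rex$counte
  rot[7] = ex$counter
  rot[8] = x$countere
  rot[9] = $counterex
Sorted (with $ < everything):
  sorted[0] = $counterex  (last char: 'x')
  sorted[1] = counterex$  (last char: '$')
  sorted[2] = erex$count  (last char: 't')
  sorted[3] = ex$counter  (last char: 'r')
  sorted[4] = nterex$cou  (last char: 'u')
  sorted[5] = ounterex$c  (last char: 'c')
  sorted[6] = rex$counte  (last char: 'e')
  sorted[7] = terex$coun  (last char: 'n')
  sorted[8] = unterex$co  (last char: 'o')
  sorted[9] = x$countere  (last char: 'e')
Last column: x$trucenoe
Original string S is at sorted index 1

Answer: x$trucenoe
1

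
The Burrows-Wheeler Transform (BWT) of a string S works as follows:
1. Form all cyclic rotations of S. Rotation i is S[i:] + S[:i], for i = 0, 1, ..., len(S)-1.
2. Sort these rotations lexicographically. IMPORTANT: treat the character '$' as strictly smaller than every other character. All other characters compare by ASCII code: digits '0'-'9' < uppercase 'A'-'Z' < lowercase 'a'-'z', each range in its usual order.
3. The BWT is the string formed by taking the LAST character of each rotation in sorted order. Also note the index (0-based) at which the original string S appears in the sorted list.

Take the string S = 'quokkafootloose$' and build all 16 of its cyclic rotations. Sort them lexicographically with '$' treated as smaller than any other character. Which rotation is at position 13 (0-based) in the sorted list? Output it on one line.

Answer: se$quokkafootloo

Derivation:
All 16 rotations (rotation i = S[i:]+S[:i]):
  rot[0] = quokkafootloose$
  rot[1] = uokkafootloose$q
  rot[2] = okkafootloose$qu
  rot[3] = kkafootloose$quo
  rot[4] = kafootloose$quok
  rot[5] = afootloose$quokk
  rot[6] = footloose$quokka
  rot[7] = ootloose$quokkaf
  rot[8] = otloose$quokkafo
  rot[9] = tloose$quokkafoo
  rot[10] = loose$quokkafoot
  rot[11] = oose$quokkafootl
  rot[12] = ose$quokkafootlo
  rot[13] = se$quokkafootloo
  rot[14] = e$quokkafootloos
  rot[15] = $quokkafootloose
Sorted (with $ < everything):
  sorted[0] = $quokkafootloose
  sorted[1] = afootloose$quokk
  sorted[2] = e$quokkafootloos
  sorted[3] = footloose$quokka
  sorted[4] = kafootloose$quok
  sorted[5] = kkafootloose$quo
  sorted[6] = loose$quokkafoot
  sorted[7] = okkafootloose$qu
  sorted[8] = oose$quokkafootl
  sorted[9] = ootloose$quokkaf
  sorted[10] = ose$quokkafootlo
  sorted[11] = otloose$quokkafo
  sorted[12] = quokkafootloose$
  sorted[13] = se$quokkafootloo
  sorted[14] = tloose$quokkafoo
  sorted[15] = uokkafootloose$q
sorted[13] = se$quokkafootloo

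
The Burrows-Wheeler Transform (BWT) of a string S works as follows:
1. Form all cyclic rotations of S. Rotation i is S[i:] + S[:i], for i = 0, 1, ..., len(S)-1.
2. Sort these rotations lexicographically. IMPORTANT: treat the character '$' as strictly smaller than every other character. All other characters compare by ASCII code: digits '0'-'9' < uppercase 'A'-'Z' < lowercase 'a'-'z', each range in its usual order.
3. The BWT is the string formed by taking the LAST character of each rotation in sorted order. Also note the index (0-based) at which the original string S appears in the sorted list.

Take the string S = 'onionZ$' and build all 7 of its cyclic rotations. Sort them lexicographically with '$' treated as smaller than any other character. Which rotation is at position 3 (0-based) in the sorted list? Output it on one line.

Answer: nZ$onio

Derivation:
All 7 rotations (rotation i = S[i:]+S[:i]):
  rot[0] = onionZ$
  rot[1] = nionZ$o
  rot[2] = ionZ$on
  rot[3] = onZ$oni
  rot[4] = nZ$onio
  rot[5] = Z$onion
  rot[6] = $onionZ
Sorted (with $ < everything):
  sorted[0] = $onionZ
  sorted[1] = Z$onion
  sorted[2] = ionZ$on
  sorted[3] = nZ$onio
  sorted[4] = nionZ$o
  sorted[5] = onZ$oni
  sorted[6] = onionZ$
sorted[3] = nZ$onio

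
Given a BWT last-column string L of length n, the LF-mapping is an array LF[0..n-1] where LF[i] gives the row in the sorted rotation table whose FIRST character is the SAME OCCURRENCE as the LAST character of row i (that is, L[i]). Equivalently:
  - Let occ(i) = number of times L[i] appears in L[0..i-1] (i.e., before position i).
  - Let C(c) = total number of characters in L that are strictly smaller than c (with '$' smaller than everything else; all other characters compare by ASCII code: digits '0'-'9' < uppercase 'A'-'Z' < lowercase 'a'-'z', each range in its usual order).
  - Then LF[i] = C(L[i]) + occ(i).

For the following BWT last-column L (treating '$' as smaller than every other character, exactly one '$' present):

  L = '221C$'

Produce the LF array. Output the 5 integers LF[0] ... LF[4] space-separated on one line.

Char counts: '$':1, '1':1, '2':2, 'C':1
C (first-col start): C('$')=0, C('1')=1, C('2')=2, C('C')=4
L[0]='2': occ=0, LF[0]=C('2')+0=2+0=2
L[1]='2': occ=1, LF[1]=C('2')+1=2+1=3
L[2]='1': occ=0, LF[2]=C('1')+0=1+0=1
L[3]='C': occ=0, LF[3]=C('C')+0=4+0=4
L[4]='$': occ=0, LF[4]=C('$')+0=0+0=0

Answer: 2 3 1 4 0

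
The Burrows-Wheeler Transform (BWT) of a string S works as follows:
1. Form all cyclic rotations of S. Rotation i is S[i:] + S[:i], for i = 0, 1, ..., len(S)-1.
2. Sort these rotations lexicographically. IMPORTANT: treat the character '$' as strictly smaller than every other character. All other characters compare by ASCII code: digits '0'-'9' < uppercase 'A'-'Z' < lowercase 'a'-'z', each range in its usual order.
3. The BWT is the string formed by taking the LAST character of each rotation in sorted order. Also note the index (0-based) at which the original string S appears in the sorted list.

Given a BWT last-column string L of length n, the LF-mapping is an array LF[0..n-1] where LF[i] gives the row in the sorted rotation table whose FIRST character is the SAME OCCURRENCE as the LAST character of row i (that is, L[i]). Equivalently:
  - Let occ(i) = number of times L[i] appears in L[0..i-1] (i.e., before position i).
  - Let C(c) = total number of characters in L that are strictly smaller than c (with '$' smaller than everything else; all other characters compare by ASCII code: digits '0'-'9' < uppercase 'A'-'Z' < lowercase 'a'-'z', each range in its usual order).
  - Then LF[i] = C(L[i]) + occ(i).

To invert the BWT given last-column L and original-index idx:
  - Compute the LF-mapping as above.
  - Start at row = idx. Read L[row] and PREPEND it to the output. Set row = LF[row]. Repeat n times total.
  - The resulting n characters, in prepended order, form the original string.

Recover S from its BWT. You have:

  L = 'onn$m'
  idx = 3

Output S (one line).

LF mapping: 4 2 3 0 1
Walk LF starting at row 3, prepending L[row]:
  step 1: row=3, L[3]='$', prepend. Next row=LF[3]=0
  step 2: row=0, L[0]='o', prepend. Next row=LF[0]=4
  step 3: row=4, L[4]='m', prepend. Next row=LF[4]=1
  step 4: row=1, L[1]='n', prepend. Next row=LF[1]=2
  step 5: row=2, L[2]='n', prepend. Next row=LF[2]=3
Reversed output: nnmo$

Answer: nnmo$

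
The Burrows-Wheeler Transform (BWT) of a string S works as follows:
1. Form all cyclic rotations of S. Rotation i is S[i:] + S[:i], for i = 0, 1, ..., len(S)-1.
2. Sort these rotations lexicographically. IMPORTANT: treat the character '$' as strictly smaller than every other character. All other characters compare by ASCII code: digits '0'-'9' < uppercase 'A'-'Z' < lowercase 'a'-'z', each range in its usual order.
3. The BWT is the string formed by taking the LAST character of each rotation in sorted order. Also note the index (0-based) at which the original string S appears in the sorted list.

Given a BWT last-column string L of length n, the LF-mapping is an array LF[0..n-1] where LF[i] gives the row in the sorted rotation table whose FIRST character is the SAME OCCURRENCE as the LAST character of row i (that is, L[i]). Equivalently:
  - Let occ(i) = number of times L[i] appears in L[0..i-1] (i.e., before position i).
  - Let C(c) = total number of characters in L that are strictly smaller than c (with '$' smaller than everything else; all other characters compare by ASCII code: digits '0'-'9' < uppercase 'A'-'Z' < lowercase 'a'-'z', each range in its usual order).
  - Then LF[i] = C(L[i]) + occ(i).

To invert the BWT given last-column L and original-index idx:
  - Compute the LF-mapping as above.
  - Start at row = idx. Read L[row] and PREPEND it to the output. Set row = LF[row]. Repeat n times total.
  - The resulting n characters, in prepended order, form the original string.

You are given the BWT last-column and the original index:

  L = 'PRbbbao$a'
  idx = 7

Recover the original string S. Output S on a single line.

LF mapping: 1 2 5 6 7 3 8 0 4
Walk LF starting at row 7, prepending L[row]:
  step 1: row=7, L[7]='$', prepend. Next row=LF[7]=0
  step 2: row=0, L[0]='P', prepend. Next row=LF[0]=1
  step 3: row=1, L[1]='R', prepend. Next row=LF[1]=2
  step 4: row=2, L[2]='b', prepend. Next row=LF[2]=5
  step 5: row=5, L[5]='a', prepend. Next row=LF[5]=3
  step 6: row=3, L[3]='b', prepend. Next row=LF[3]=6
  step 7: row=6, L[6]='o', prepend. Next row=LF[6]=8
  step 8: row=8, L[8]='a', prepend. Next row=LF[8]=4
  step 9: row=4, L[4]='b', prepend. Next row=LF[4]=7
Reversed output: baobabRP$

Answer: baobabRP$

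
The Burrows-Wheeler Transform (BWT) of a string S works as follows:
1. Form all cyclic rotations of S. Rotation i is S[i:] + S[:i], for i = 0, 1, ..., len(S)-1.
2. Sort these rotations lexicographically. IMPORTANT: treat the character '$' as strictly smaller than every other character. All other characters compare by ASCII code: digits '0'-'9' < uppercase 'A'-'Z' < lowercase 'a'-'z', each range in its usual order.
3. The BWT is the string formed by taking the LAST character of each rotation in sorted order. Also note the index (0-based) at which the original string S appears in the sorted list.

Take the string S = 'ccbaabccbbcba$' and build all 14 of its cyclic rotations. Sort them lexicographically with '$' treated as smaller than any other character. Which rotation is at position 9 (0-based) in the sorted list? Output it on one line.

Answer: cba$ccbaabccbb

Derivation:
All 14 rotations (rotation i = S[i:]+S[:i]):
  rot[0] = ccbaabccbbcba$
  rot[1] = cbaabccbbcba$c
  rot[2] = baabccbbcba$cc
  rot[3] = aabccbbcba$ccb
  rot[4] = abccbbcba$ccba
  rot[5] = bccbbcba$ccbaa
  rot[6] = ccbbcba$ccbaab
  rot[7] = cbbcba$ccbaabc
  rot[8] = bbcba$ccbaabcc
  rot[9] = bcba$ccbaabccb
  rot[10] = cba$ccbaabccbb
  rot[11] = ba$ccbaabccbbc
  rot[12] = a$ccbaabccbbcb
  rot[13] = $ccbaabccbbcba
Sorted (with $ < everything):
  sorted[0] = $ccbaabccbbcba
  sorted[1] = a$ccbaabccbbcb
  sorted[2] = aabccbbcba$ccb
  sorted[3] = abccbbcba$ccba
  sorted[4] = ba$ccbaabccbbc
  sorted[5] = baabccbbcba$cc
  sorted[6] = bbcba$ccbaabcc
  sorted[7] = bcba$ccbaabccb
  sorted[8] = bccbbcba$ccbaa
  sorted[9] = cba$ccbaabccbb
  sorted[10] = cbaabccbbcba$c
  sorted[11] = cbbcba$ccbaabc
  sorted[12] = ccbaabccbbcba$
  sorted[13] = ccbbcba$ccbaab
sorted[9] = cba$ccbaabccbb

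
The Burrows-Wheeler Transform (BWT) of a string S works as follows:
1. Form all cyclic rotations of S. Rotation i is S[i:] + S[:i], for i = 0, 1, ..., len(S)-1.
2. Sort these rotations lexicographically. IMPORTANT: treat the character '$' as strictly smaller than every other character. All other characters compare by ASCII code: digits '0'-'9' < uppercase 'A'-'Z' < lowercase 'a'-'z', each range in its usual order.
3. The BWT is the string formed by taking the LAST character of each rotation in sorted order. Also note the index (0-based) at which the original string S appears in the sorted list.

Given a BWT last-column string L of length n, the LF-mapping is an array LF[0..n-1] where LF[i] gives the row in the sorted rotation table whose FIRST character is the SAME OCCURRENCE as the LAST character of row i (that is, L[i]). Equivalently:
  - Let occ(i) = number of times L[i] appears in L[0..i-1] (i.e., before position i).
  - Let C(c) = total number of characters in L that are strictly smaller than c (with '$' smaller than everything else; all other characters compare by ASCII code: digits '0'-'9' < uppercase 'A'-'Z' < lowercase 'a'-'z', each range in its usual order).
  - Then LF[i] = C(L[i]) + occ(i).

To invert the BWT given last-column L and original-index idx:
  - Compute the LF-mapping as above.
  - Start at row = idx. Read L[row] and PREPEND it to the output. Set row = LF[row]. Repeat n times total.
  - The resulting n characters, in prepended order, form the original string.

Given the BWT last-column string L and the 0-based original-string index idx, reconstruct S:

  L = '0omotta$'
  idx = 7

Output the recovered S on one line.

Answer: tomato0$

Derivation:
LF mapping: 1 4 3 5 6 7 2 0
Walk LF starting at row 7, prepending L[row]:
  step 1: row=7, L[7]='$', prepend. Next row=LF[7]=0
  step 2: row=0, L[0]='0', prepend. Next row=LF[0]=1
  step 3: row=1, L[1]='o', prepend. Next row=LF[1]=4
  step 4: row=4, L[4]='t', prepend. Next row=LF[4]=6
  step 5: row=6, L[6]='a', prepend. Next row=LF[6]=2
  step 6: row=2, L[2]='m', prepend. Next row=LF[2]=3
  step 7: row=3, L[3]='o', prepend. Next row=LF[3]=5
  step 8: row=5, L[5]='t', prepend. Next row=LF[5]=7
Reversed output: tomato0$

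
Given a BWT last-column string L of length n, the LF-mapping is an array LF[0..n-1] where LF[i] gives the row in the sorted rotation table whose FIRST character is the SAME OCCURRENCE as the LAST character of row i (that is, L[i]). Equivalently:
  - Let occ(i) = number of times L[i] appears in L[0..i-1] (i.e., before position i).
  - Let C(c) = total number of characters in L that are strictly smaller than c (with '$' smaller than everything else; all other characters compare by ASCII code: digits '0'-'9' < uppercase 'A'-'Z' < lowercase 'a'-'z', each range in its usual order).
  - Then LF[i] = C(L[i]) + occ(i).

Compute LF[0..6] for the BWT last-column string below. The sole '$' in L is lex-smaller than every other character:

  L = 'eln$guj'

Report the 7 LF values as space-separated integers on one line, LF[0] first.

Answer: 1 4 5 0 2 6 3

Derivation:
Char counts: '$':1, 'e':1, 'g':1, 'j':1, 'l':1, 'n':1, 'u':1
C (first-col start): C('$')=0, C('e')=1, C('g')=2, C('j')=3, C('l')=4, C('n')=5, C('u')=6
L[0]='e': occ=0, LF[0]=C('e')+0=1+0=1
L[1]='l': occ=0, LF[1]=C('l')+0=4+0=4
L[2]='n': occ=0, LF[2]=C('n')+0=5+0=5
L[3]='$': occ=0, LF[3]=C('$')+0=0+0=0
L[4]='g': occ=0, LF[4]=C('g')+0=2+0=2
L[5]='u': occ=0, LF[5]=C('u')+0=6+0=6
L[6]='j': occ=0, LF[6]=C('j')+0=3+0=3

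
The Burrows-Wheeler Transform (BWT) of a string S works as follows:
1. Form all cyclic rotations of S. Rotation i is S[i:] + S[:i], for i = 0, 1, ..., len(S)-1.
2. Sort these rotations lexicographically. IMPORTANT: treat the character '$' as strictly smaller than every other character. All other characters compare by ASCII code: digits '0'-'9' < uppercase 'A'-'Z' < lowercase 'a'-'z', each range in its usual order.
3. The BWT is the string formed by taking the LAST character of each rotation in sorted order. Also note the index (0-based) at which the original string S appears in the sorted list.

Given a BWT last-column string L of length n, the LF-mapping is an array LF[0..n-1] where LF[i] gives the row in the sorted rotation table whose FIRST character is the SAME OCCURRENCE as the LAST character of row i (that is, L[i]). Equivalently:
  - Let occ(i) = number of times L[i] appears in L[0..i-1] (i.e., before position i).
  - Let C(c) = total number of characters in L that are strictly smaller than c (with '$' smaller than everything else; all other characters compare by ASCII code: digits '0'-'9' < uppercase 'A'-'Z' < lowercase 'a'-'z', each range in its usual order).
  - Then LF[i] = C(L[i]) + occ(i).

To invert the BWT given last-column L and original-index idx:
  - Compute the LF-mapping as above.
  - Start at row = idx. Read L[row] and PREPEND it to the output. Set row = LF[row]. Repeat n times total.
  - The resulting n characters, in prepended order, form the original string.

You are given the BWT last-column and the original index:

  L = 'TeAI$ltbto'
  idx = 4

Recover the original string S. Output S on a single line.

Answer: bottleAIT$

Derivation:
LF mapping: 3 5 1 2 0 6 8 4 9 7
Walk LF starting at row 4, prepending L[row]:
  step 1: row=4, L[4]='$', prepend. Next row=LF[4]=0
  step 2: row=0, L[0]='T', prepend. Next row=LF[0]=3
  step 3: row=3, L[3]='I', prepend. Next row=LF[3]=2
  step 4: row=2, L[2]='A', prepend. Next row=LF[2]=1
  step 5: row=1, L[1]='e', prepend. Next row=LF[1]=5
  step 6: row=5, L[5]='l', prepend. Next row=LF[5]=6
  step 7: row=6, L[6]='t', prepend. Next row=LF[6]=8
  step 8: row=8, L[8]='t', prepend. Next row=LF[8]=9
  step 9: row=9, L[9]='o', prepend. Next row=LF[9]=7
  step 10: row=7, L[7]='b', prepend. Next row=LF[7]=4
Reversed output: bottleAIT$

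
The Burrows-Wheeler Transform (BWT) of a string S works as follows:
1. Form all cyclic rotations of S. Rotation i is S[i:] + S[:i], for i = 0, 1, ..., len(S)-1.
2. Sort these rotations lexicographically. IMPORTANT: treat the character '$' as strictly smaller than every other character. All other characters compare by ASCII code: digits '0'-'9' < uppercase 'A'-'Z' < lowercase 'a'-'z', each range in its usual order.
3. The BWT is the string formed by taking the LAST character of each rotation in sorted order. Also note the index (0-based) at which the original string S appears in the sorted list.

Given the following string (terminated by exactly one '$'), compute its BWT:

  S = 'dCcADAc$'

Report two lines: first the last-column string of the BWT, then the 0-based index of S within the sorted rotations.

Answer: ccDdAAC$
7

Derivation:
All 8 rotations (rotation i = S[i:]+S[:i]):
  rot[0] = dCcADAc$
  rot[1] = CcADAc$d
  rot[2] = cADAc$dC
  rot[3] = ADAc$dCc
  rot[4] = DAc$dCcA
  rot[5] = Ac$dCcAD
  rot[6] = c$dCcADA
  rot[7] = $dCcADAc
Sorted (with $ < everything):
  sorted[0] = $dCcADAc  (last char: 'c')
  sorted[1] = ADAc$dCc  (last char: 'c')
  sorted[2] = Ac$dCcAD  (last char: 'D')
  sorted[3] = CcADAc$d  (last char: 'd')
  sorted[4] = DAc$dCcA  (last char: 'A')
  sorted[5] = c$dCcADA  (last char: 'A')
  sorted[6] = cADAc$dC  (last char: 'C')
  sorted[7] = dCcADAc$  (last char: '$')
Last column: ccDdAAC$
Original string S is at sorted index 7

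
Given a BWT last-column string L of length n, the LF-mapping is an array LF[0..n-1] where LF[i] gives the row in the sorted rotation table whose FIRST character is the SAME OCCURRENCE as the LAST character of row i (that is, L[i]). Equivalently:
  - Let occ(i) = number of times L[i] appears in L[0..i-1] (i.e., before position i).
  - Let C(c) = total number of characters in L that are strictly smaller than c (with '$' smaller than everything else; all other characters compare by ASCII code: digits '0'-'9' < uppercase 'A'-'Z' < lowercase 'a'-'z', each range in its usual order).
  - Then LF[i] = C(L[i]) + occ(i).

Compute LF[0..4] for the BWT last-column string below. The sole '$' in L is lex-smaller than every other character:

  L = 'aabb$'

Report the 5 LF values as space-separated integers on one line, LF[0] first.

Char counts: '$':1, 'a':2, 'b':2
C (first-col start): C('$')=0, C('a')=1, C('b')=3
L[0]='a': occ=0, LF[0]=C('a')+0=1+0=1
L[1]='a': occ=1, LF[1]=C('a')+1=1+1=2
L[2]='b': occ=0, LF[2]=C('b')+0=3+0=3
L[3]='b': occ=1, LF[3]=C('b')+1=3+1=4
L[4]='$': occ=0, LF[4]=C('$')+0=0+0=0

Answer: 1 2 3 4 0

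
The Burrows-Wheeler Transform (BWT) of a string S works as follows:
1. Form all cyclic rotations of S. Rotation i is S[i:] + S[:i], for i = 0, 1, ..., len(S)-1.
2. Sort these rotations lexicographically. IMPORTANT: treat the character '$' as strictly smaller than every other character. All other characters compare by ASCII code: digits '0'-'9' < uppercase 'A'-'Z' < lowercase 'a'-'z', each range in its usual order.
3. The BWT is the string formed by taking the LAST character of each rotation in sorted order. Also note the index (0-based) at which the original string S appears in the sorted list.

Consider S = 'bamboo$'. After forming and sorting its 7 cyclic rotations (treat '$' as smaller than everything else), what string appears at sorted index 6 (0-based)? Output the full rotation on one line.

All 7 rotations (rotation i = S[i:]+S[:i]):
  rot[0] = bamboo$
  rot[1] = amboo$b
  rot[2] = mboo$ba
  rot[3] = boo$bam
  rot[4] = oo$bamb
  rot[5] = o$bambo
  rot[6] = $bamboo
Sorted (with $ < everything):
  sorted[0] = $bamboo
  sorted[1] = amboo$b
  sorted[2] = bamboo$
  sorted[3] = boo$bam
  sorted[4] = mboo$ba
  sorted[5] = o$bambo
  sorted[6] = oo$bamb
sorted[6] = oo$bamb

Answer: oo$bamb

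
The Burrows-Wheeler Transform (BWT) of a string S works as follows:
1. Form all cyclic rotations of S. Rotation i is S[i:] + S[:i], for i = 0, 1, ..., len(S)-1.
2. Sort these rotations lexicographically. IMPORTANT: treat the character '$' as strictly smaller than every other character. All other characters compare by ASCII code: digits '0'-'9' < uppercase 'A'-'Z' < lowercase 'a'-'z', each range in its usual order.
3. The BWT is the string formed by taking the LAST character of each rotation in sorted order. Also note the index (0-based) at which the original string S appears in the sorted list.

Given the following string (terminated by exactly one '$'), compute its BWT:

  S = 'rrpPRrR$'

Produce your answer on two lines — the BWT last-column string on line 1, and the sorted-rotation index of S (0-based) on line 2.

All 8 rotations (rotation i = S[i:]+S[:i]):
  rot[0] = rrpPRrR$
  rot[1] = rpPRrR$r
  rot[2] = pPRrR$rr
  rot[3] = PRrR$rrp
  rot[4] = RrR$rrpP
  rot[5] = rR$rrpPR
  rot[6] = R$rrpPRr
  rot[7] = $rrpPRrR
Sorted (with $ < everything):
  sorted[0] = $rrpPRrR  (last char: 'R')
  sorted[1] = PRrR$rrp  (last char: 'p')
  sorted[2] = R$rrpPRr  (last char: 'r')
  sorted[3] = RrR$rrpP  (last char: 'P')
  sorted[4] = pPRrR$rr  (last char: 'r')
  sorted[5] = rR$rrpPR  (last char: 'R')
  sorted[6] = rpPRrR$r  (last char: 'r')
  sorted[7] = rrpPRrR$  (last char: '$')
Last column: RprPrRr$
Original string S is at sorted index 7

Answer: RprPrRr$
7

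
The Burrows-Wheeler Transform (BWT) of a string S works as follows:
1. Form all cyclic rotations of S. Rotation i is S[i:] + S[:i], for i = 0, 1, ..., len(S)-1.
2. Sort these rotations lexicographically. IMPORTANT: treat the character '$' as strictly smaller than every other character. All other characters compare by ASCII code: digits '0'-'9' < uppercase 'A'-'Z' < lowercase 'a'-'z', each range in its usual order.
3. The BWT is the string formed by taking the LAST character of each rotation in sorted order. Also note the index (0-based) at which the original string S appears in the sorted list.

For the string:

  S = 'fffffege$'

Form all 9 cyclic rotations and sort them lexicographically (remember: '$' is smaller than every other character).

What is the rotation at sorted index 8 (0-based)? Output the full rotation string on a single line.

All 9 rotations (rotation i = S[i:]+S[:i]):
  rot[0] = fffffege$
  rot[1] = ffffege$f
  rot[2] = fffege$ff
  rot[3] = ffege$fff
  rot[4] = fege$ffff
  rot[5] = ege$fffff
  rot[6] = ge$fffffe
  rot[7] = e$fffffeg
  rot[8] = $fffffege
Sorted (with $ < everything):
  sorted[0] = $fffffege
  sorted[1] = e$fffffeg
  sorted[2] = ege$fffff
  sorted[3] = fege$ffff
  sorted[4] = ffege$fff
  sorted[5] = fffege$ff
  sorted[6] = ffffege$f
  sorted[7] = fffffege$
  sorted[8] = ge$fffffe
sorted[8] = ge$fffffe

Answer: ge$fffffe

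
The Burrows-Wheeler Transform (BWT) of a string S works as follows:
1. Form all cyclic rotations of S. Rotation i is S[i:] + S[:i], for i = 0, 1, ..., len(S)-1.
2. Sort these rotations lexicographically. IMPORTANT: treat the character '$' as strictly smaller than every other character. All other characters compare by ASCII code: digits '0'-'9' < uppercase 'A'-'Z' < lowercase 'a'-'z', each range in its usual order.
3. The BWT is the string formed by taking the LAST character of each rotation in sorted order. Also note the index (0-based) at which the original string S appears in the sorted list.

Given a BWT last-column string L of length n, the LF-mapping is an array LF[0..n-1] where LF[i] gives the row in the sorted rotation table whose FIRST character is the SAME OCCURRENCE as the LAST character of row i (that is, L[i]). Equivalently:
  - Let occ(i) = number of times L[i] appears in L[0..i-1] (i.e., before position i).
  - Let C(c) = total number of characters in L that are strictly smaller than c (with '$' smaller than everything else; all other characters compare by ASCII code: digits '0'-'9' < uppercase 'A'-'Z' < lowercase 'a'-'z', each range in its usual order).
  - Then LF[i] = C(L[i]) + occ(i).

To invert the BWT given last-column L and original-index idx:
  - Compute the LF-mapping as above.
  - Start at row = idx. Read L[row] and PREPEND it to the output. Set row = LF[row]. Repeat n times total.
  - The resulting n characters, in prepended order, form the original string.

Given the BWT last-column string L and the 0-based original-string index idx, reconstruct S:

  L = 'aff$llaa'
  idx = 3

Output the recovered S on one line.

Answer: alfalfa$

Derivation:
LF mapping: 1 4 5 0 6 7 2 3
Walk LF starting at row 3, prepending L[row]:
  step 1: row=3, L[3]='$', prepend. Next row=LF[3]=0
  step 2: row=0, L[0]='a', prepend. Next row=LF[0]=1
  step 3: row=1, L[1]='f', prepend. Next row=LF[1]=4
  step 4: row=4, L[4]='l', prepend. Next row=LF[4]=6
  step 5: row=6, L[6]='a', prepend. Next row=LF[6]=2
  step 6: row=2, L[2]='f', prepend. Next row=LF[2]=5
  step 7: row=5, L[5]='l', prepend. Next row=LF[5]=7
  step 8: row=7, L[7]='a', prepend. Next row=LF[7]=3
Reversed output: alfalfa$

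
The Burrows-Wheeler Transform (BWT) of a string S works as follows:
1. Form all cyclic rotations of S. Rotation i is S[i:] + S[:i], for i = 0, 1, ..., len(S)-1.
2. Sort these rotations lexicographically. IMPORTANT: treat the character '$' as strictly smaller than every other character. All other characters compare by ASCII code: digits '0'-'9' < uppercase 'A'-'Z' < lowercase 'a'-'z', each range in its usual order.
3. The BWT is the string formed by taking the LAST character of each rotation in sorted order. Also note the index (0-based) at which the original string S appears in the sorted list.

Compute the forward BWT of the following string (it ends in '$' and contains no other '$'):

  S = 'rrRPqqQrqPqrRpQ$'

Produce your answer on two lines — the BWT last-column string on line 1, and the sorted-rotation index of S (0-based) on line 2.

Answer: QRqpqrrRrqPPrqQ$
15

Derivation:
All 16 rotations (rotation i = S[i:]+S[:i]):
  rot[0] = rrRPqqQrqPqrRpQ$
  rot[1] = rRPqqQrqPqrRpQ$r
  rot[2] = RPqqQrqPqrRpQ$rr
  rot[3] = PqqQrqPqrRpQ$rrR
  rot[4] = qqQrqPqrRpQ$rrRP
  rot[5] = qQrqPqrRpQ$rrRPq
  rot[6] = QrqPqrRpQ$rrRPqq
  rot[7] = rqPqrRpQ$rrRPqqQ
  rot[8] = qPqrRpQ$rrRPqqQr
  rot[9] = PqrRpQ$rrRPqqQrq
  rot[10] = qrRpQ$rrRPqqQrqP
  rot[11] = rRpQ$rrRPqqQrqPq
  rot[12] = RpQ$rrRPqqQrqPqr
  rot[13] = pQ$rrRPqqQrqPqrR
  rot[14] = Q$rrRPqqQrqPqrRp
  rot[15] = $rrRPqqQrqPqrRpQ
Sorted (with $ < everything):
  sorted[0] = $rrRPqqQrqPqrRpQ  (last char: 'Q')
  sorted[1] = PqqQrqPqrRpQ$rrR  (last char: 'R')
  sorted[2] = PqrRpQ$rrRPqqQrq  (last char: 'q')
  sorted[3] = Q$rrRPqqQrqPqrRp  (last char: 'p')
  sorted[4] = QrqPqrRpQ$rrRPqq  (last char: 'q')
  sorted[5] = RPqqQrqPqrRpQ$rr  (last char: 'r')
  sorted[6] = RpQ$rrRPqqQrqPqr  (last char: 'r')
  sorted[7] = pQ$rrRPqqQrqPqrR  (last char: 'R')
  sorted[8] = qPqrRpQ$rrRPqqQr  (last char: 'r')
  sorted[9] = qQrqPqrRpQ$rrRPq  (last char: 'q')
  sorted[10] = qqQrqPqrRpQ$rrRP  (last char: 'P')
  sorted[11] = qrRpQ$rrRPqqQrqP  (last char: 'P')
  sorted[12] = rRPqqQrqPqrRpQ$r  (last char: 'r')
  sorted[13] = rRpQ$rrRPqqQrqPq  (last char: 'q')
  sorted[14] = rqPqrRpQ$rrRPqqQ  (last char: 'Q')
  sorted[15] = rrRPqqQrqPqrRpQ$  (last char: '$')
Last column: QRqpqrrRrqPPrqQ$
Original string S is at sorted index 15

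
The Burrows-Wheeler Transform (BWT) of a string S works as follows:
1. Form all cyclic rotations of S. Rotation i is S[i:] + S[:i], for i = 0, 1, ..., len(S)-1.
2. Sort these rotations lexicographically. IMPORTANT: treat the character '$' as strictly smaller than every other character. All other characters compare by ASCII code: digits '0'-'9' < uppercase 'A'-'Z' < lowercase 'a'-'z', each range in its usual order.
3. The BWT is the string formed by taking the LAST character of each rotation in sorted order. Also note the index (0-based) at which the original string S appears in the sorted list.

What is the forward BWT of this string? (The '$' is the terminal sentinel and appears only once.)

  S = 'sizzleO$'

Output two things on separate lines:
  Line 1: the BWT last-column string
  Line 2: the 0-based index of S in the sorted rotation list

All 8 rotations (rotation i = S[i:]+S[:i]):
  rot[0] = sizzleO$
  rot[1] = izzleO$s
  rot[2] = zzleO$si
  rot[3] = zleO$siz
  rot[4] = leO$sizz
  rot[5] = eO$sizzl
  rot[6] = O$sizzle
  rot[7] = $sizzleO
Sorted (with $ < everything):
  sorted[0] = $sizzleO  (last char: 'O')
  sorted[1] = O$sizzle  (last char: 'e')
  sorted[2] = eO$sizzl  (last char: 'l')
  sorted[3] = izzleO$s  (last char: 's')
  sorted[4] = leO$sizz  (last char: 'z')
  sorted[5] = sizzleO$  (last char: '$')
  sorted[6] = zleO$siz  (last char: 'z')
  sorted[7] = zzleO$si  (last char: 'i')
Last column: Oelsz$zi
Original string S is at sorted index 5

Answer: Oelsz$zi
5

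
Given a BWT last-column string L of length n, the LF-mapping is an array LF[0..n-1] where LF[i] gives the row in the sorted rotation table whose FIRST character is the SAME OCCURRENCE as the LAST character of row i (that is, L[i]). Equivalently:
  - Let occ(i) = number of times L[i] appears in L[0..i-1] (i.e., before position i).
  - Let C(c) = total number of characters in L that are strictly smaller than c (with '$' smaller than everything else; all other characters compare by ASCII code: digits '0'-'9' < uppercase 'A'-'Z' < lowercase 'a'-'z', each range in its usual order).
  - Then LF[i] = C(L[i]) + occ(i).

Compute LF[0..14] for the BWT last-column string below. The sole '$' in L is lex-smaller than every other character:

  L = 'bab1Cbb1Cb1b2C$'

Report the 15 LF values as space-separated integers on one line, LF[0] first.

Answer: 9 8 10 1 5 11 12 2 6 13 3 14 4 7 0

Derivation:
Char counts: '$':1, '1':3, '2':1, 'C':3, 'a':1, 'b':6
C (first-col start): C('$')=0, C('1')=1, C('2')=4, C('C')=5, C('a')=8, C('b')=9
L[0]='b': occ=0, LF[0]=C('b')+0=9+0=9
L[1]='a': occ=0, LF[1]=C('a')+0=8+0=8
L[2]='b': occ=1, LF[2]=C('b')+1=9+1=10
L[3]='1': occ=0, LF[3]=C('1')+0=1+0=1
L[4]='C': occ=0, LF[4]=C('C')+0=5+0=5
L[5]='b': occ=2, LF[5]=C('b')+2=9+2=11
L[6]='b': occ=3, LF[6]=C('b')+3=9+3=12
L[7]='1': occ=1, LF[7]=C('1')+1=1+1=2
L[8]='C': occ=1, LF[8]=C('C')+1=5+1=6
L[9]='b': occ=4, LF[9]=C('b')+4=9+4=13
L[10]='1': occ=2, LF[10]=C('1')+2=1+2=3
L[11]='b': occ=5, LF[11]=C('b')+5=9+5=14
L[12]='2': occ=0, LF[12]=C('2')+0=4+0=4
L[13]='C': occ=2, LF[13]=C('C')+2=5+2=7
L[14]='$': occ=0, LF[14]=C('$')+0=0+0=0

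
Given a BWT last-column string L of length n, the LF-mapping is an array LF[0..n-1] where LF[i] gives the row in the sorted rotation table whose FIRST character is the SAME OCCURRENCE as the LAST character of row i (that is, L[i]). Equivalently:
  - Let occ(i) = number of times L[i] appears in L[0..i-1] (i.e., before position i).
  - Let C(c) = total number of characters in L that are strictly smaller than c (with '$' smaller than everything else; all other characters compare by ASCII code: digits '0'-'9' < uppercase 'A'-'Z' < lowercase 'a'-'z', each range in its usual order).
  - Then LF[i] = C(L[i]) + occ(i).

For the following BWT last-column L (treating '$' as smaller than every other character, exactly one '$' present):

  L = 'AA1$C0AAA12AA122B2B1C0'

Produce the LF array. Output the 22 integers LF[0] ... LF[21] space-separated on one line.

Char counts: '$':1, '0':2, '1':4, '2':4, 'A':7, 'B':2, 'C':2
C (first-col start): C('$')=0, C('0')=1, C('1')=3, C('2')=7, C('A')=11, C('B')=18, C('C')=20
L[0]='A': occ=0, LF[0]=C('A')+0=11+0=11
L[1]='A': occ=1, LF[1]=C('A')+1=11+1=12
L[2]='1': occ=0, LF[2]=C('1')+0=3+0=3
L[3]='$': occ=0, LF[3]=C('$')+0=0+0=0
L[4]='C': occ=0, LF[4]=C('C')+0=20+0=20
L[5]='0': occ=0, LF[5]=C('0')+0=1+0=1
L[6]='A': occ=2, LF[6]=C('A')+2=11+2=13
L[7]='A': occ=3, LF[7]=C('A')+3=11+3=14
L[8]='A': occ=4, LF[8]=C('A')+4=11+4=15
L[9]='1': occ=1, LF[9]=C('1')+1=3+1=4
L[10]='2': occ=0, LF[10]=C('2')+0=7+0=7
L[11]='A': occ=5, LF[11]=C('A')+5=11+5=16
L[12]='A': occ=6, LF[12]=C('A')+6=11+6=17
L[13]='1': occ=2, LF[13]=C('1')+2=3+2=5
L[14]='2': occ=1, LF[14]=C('2')+1=7+1=8
L[15]='2': occ=2, LF[15]=C('2')+2=7+2=9
L[16]='B': occ=0, LF[16]=C('B')+0=18+0=18
L[17]='2': occ=3, LF[17]=C('2')+3=7+3=10
L[18]='B': occ=1, LF[18]=C('B')+1=18+1=19
L[19]='1': occ=3, LF[19]=C('1')+3=3+3=6
L[20]='C': occ=1, LF[20]=C('C')+1=20+1=21
L[21]='0': occ=1, LF[21]=C('0')+1=1+1=2

Answer: 11 12 3 0 20 1 13 14 15 4 7 16 17 5 8 9 18 10 19 6 21 2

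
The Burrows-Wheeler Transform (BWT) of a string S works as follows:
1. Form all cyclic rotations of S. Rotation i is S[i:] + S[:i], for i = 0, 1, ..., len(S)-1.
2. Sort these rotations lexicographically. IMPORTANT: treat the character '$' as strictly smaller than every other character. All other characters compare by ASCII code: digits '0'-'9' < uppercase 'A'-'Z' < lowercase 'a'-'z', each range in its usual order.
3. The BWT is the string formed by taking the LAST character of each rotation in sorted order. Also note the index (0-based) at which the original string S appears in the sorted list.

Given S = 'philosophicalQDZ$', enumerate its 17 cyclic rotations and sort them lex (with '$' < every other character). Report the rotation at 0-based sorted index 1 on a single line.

Answer: DZ$philosophicalQ

Derivation:
All 17 rotations (rotation i = S[i:]+S[:i]):
  rot[0] = philosophicalQDZ$
  rot[1] = hilosophicalQDZ$p
  rot[2] = ilosophicalQDZ$ph
  rot[3] = losophicalQDZ$phi
  rot[4] = osophicalQDZ$phil
  rot[5] = sophicalQDZ$philo
  rot[6] = ophicalQDZ$philos
  rot[7] = phicalQDZ$philoso
  rot[8] = hicalQDZ$philosop
  rot[9] = icalQDZ$philosoph
  rot[10] = calQDZ$philosophi
  rot[11] = alQDZ$philosophic
  rot[12] = lQDZ$philosophica
  rot[13] = QDZ$philosophical
  rot[14] = DZ$philosophicalQ
  rot[15] = Z$philosophicalQD
  rot[16] = $philosophicalQDZ
Sorted (with $ < everything):
  sorted[0] = $philosophicalQDZ
  sorted[1] = DZ$philosophicalQ
  sorted[2] = QDZ$philosophical
  sorted[3] = Z$philosophicalQD
  sorted[4] = alQDZ$philosophic
  sorted[5] = calQDZ$philosophi
  sorted[6] = hicalQDZ$philosop
  sorted[7] = hilosophicalQDZ$p
  sorted[8] = icalQDZ$philosoph
  sorted[9] = ilosophicalQDZ$ph
  sorted[10] = lQDZ$philosophica
  sorted[11] = losophicalQDZ$phi
  sorted[12] = ophicalQDZ$philos
  sorted[13] = osophicalQDZ$phil
  sorted[14] = phicalQDZ$philoso
  sorted[15] = philosophicalQDZ$
  sorted[16] = sophicalQDZ$philo
sorted[1] = DZ$philosophicalQ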